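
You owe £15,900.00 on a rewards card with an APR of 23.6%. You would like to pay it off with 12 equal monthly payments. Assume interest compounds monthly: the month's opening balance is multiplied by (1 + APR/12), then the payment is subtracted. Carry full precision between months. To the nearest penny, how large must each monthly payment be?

£1,500.42

Monthly rate r = 23.6%/12 = 1.96667% = 0.0196667.
Level-payment amortization: P = B₀·r / (1 − (1+r)^(−n)) = 15900.00·0.0196667 / (1 − 1.01967^(−12)).
Denominator 1 − (1+r)^(−12) = 0.208408116.
P = 312.7 / 0.208408116 ≈ 1500.42.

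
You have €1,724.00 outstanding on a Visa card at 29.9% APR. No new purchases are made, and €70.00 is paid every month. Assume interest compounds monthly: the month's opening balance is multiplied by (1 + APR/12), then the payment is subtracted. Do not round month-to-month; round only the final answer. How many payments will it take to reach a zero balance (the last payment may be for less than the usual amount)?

39 payments

Monthly rate r = 29.9%/12 = 2.49167% = 0.0249167.
Recurrence: B ← B·(1+r) − €70.00.
Month 1: interest €42.96; balance after payment €1,696.96.
Month 2: interest €42.28; balance after payment €1,669.24.
Closed form: n = −ln(1 − rB₀/P)/ln(1+r) = −ln(0.38634)/ln(1.02492) ≈ 38.642, so the balance reaches zero during payment 39.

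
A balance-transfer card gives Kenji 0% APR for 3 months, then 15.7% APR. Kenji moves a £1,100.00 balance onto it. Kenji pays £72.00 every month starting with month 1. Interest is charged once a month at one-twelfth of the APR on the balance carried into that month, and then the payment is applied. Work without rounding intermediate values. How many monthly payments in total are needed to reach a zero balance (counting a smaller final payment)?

17 payments

Promo months 1–3 at r₀ = 0%/12 = 0; months 4+ at r₁ = 15.7%/12 = 0.0130833.
After month 3 (no interest yet): B = £1,100.00 − 3·£72.00 = £884.00.
Then at r₁ with £72.00/mo: n₂ = −ln(1 − r₁·B/P)/ln(1+r₁) ≈ 13.47 → 14 more payments.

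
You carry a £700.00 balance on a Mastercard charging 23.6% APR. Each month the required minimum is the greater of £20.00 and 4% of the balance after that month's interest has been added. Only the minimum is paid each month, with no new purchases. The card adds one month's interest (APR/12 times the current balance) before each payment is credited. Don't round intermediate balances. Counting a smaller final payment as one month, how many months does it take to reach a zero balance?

Monthly rate r = 23.6%/12 = 1.96667% = 0.0196667.
While 4% of the post-interest balance exceeds £20.00, each month B ← (B·(1+r))·(1 − 0.04), i.e. B shrinks by the factor (1+r)·0.96 = 0.97888.
This holds for months 1–17. Entering month 18 the balance is £486.97; 4% of the post-interest balance is now below £20.00, so the flat £20.00 minimum applies from here.
From month 18 a fixed £20.00 at rate r clears £486.97 in 34 more payments. Total: 17 + 34 = 51 months.

51 months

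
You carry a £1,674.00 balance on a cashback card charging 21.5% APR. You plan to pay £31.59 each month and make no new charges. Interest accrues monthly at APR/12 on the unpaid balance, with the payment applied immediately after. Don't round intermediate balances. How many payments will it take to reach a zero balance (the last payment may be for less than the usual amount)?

169 payments

Monthly rate r = 21.5%/12 = 1.79167% = 0.0179167.
Recurrence: B ← B·(1+r) − £31.59.
Month 1: interest £29.99; balance after payment £1,672.40.
Month 2: interest £29.96; balance after payment £1,670.78.
Closed form: n = −ln(1 − rB₀/P)/ln(1+r) = −ln(0.05057)/ln(1.01792) ≈ 168.059, so the balance reaches zero during payment 169.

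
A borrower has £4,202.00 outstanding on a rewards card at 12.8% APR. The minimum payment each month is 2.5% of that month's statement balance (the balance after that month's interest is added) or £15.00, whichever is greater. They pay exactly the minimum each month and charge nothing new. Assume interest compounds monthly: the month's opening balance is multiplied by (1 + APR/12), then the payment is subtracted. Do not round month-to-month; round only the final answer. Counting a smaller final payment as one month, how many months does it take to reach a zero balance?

185 months

Monthly rate r = 12.8%/12 = 1.06667% = 0.0106667.
While 2.5% of the post-interest balance exceeds £15.00, each month B ← (B·(1+r))·(1 − 0.025), i.e. B shrinks by the factor (1+r)·0.975 = 0.9854.
This holds for months 1–134. Entering month 135 the balance is £585.52; 2.5% of the post-interest balance is now below £15.00, so the flat £15.00 minimum applies from here.
From month 135 a fixed £15.00 at rate r clears £585.52 in 51 more payments. Total: 134 + 51 = 185 months.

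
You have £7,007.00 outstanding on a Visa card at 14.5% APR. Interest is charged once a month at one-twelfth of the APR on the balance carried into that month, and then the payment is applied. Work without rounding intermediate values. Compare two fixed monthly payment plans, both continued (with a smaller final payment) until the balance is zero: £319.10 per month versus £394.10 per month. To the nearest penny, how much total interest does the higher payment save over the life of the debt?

£255.86

Monthly rate r = 14.5%/12 = 1.20833% = 0.0120833.
At £319.10/mo: n = ⌈−ln(1 − rB₀/P)/ln(1+r)⌉ = 26 payments (last £214.71); total interest = total paid − £7,007.00 = £1,185.21.
At £394.10/mo: 21 payments (last £54.35); total interest £929.35.
Interest saved = £1,185.21 − £929.35 = £255.86.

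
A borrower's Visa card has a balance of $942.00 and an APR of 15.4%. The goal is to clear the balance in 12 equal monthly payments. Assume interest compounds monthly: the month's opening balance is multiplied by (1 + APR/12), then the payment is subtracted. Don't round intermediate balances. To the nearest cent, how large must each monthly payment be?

$85.20

Monthly rate r = 15.4%/12 = 1.28333% = 0.0128333.
Level-payment amortization: P = B₀·r / (1 − (1+r)^(−n)) = 942.00·0.0128333 / (1 − 1.01283^(−12)).
Denominator 1 − (1+r)^(−12) = 0.141887618.
P = 12.089 / 0.141887618 ≈ 85.20.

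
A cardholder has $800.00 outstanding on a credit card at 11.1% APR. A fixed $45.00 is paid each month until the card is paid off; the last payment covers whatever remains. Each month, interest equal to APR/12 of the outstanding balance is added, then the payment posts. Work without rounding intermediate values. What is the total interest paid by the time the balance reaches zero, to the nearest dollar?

$78

Monthly rate r = 11.1%/12 = 0.925% = 0.00925.
Payoff takes n = ⌈−ln(1 − rB₀/P)/ln(1+r)⌉ = ⌈19.512⌉ = 20 payments; the last is $23.10.
Total paid = 19·$45.00 + $23.10 = $878.10.
Total interest = total paid − principal = $878.10 − $800.00 = $78.10.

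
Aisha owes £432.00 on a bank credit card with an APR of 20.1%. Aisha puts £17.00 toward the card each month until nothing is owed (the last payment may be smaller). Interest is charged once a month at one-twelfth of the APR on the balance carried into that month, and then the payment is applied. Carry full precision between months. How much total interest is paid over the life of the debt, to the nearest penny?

£135.52

Monthly rate r = 20.1%/12 = 1.675% = 0.01675.
Payoff takes n = ⌈−ln(1 − rB₀/P)/ln(1+r)⌉ = ⌈33.382⌉ = 34 payments; the last is £6.52.
Total paid = 33·£17.00 + £6.52 = £567.52.
Total interest = total paid − principal = £567.52 − £432.00 = £135.52.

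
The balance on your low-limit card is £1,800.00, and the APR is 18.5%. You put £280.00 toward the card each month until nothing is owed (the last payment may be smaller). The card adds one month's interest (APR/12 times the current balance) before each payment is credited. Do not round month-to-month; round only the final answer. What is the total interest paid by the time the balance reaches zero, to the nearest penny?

Monthly rate r = 18.5%/12 = 1.54167% = 0.0154167.
Payoff takes n = ⌈−ln(1 − rB₀/P)/ln(1+r)⌉ = ⌈6.822⌉ = 7 payments; the last is £230.45.
Total paid = 6·£280.00 + £230.45 = £1,910.45.
Total interest = total paid − principal = £1,910.45 − £1,800.00 = £110.45.

£110.45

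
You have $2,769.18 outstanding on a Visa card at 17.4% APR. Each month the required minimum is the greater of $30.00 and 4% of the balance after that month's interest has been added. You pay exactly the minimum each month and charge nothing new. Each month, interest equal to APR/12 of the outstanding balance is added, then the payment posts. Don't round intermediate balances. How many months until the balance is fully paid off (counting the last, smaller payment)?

Monthly rate r = 17.4%/12 = 1.45% = 0.0145.
While 4% of the post-interest balance exceeds $30.00, each month B ← (B·(1+r))·(1 − 0.04), i.e. B shrinks by the factor (1+r)·0.96 = 0.97392.
This holds for months 1–50. Entering month 51 the balance is $738.78; 4% of the post-interest balance is now below $30.00, so the flat $30.00 minimum applies from here.
From month 51 a fixed $30.00 at rate r clears $738.78 in 31 more payments. Total: 50 + 31 = 81 months.

81 months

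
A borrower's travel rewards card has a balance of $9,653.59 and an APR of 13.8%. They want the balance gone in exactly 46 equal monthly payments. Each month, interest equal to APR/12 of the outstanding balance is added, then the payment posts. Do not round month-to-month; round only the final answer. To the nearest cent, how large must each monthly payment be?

$271.42

Monthly rate r = 13.8%/12 = 1.15% = 0.0115.
Level-payment amortization: P = B₀·r / (1 − (1+r)^(−n)) = 9653.59·0.0115 / (1 − 1.0115^(−46)).
Denominator 1 − (1+r)^(−46) = 0.409024886.
P = 111.016 / 0.409024886 ≈ 271.42.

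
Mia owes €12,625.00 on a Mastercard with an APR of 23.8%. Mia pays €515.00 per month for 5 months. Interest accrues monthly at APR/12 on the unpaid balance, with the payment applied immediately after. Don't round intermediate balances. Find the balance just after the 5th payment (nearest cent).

€11,248.45

Monthly rate r = 23.8%/12 = 1.98333% = 0.0198333.
Each month: B ← B·(1+r) − €515.00.
Month 1: interest €250.40; balance after payment €12,360.40.
Month 2: interest €245.15; balance after payment €12,090.54.
Month 3: interest €239.80; balance after payment €11,815.34.
Month 4: interest €234.34; balance after payment €11,534.68.
Month 5: interest €228.77; balance after payment €11,248.45.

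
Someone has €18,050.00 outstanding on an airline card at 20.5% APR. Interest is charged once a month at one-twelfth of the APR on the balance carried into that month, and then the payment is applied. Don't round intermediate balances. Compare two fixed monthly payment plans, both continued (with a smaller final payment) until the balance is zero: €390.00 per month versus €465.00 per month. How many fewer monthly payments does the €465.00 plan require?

Monthly rate r = 20.5%/12 = 1.70833% = 0.0170833.
At €390.00/mo: n = ⌈−ln(1 − rB₀/P)/ln(1+r)⌉ = 93 payments (last €124.19); total interest = total paid − €18,050.00 = €17,954.19.
At €465.00/mo: 65 payments (last €109.15); total interest €11,819.15.
Payments saved = 93 − 65 = 28.

28 fewer payments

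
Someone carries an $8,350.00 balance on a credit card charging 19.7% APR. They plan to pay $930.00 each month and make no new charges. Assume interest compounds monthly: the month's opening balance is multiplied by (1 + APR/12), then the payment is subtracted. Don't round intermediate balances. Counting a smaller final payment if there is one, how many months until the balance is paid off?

Monthly rate r = 19.7%/12 = 1.64167% = 0.0164167.
Recurrence: B ← B·(1+r) − $930.00.
Month 1: interest $137.08; balance after payment $7,557.08.
Month 2: interest $124.06; balance after payment $6,751.14.
Closed form: n = −ln(1 − rB₀/P)/ln(1+r) = −ln(0.8526)/ln(1.01642) ≈ 9.793, so the balance reaches zero during payment 10.

10 months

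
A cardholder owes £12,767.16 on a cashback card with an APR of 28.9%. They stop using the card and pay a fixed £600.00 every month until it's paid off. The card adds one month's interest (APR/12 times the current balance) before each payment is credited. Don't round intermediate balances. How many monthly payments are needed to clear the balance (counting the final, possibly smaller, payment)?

31 months

Monthly rate r = 28.9%/12 = 2.40833% = 0.0240833.
Recurrence: B ← B·(1+r) − £600.00.
Month 1: interest £307.48; balance after payment £12,474.64.
Month 2: interest £300.43; balance after payment £12,175.07.
Closed form: n = −ln(1 − rB₀/P)/ln(1+r) = −ln(0.48754)/ln(1.02408) ≈ 30.187, so the balance reaches zero during payment 31.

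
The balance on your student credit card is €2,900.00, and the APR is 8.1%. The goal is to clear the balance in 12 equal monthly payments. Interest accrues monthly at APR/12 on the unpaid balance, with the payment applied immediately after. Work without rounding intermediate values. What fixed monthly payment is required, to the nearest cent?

€252.40

Monthly rate r = 8.1%/12 = 0.675% = 0.00675.
Level-payment amortization: P = B₀·r / (1 − (1+r)^(−n)) = 2900.00·0.00675 / (1 − 1.00675^(−12)).
Denominator 1 − (1+r)^(−12) = 0.0775552985.
P = 19.575 / 0.0775552985 ≈ 252.40.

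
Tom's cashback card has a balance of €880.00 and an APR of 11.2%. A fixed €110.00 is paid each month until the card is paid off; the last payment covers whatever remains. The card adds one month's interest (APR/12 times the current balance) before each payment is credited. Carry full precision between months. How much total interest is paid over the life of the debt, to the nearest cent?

Monthly rate r = 11.2%/12 = 0.933333% = 0.00933333.
Payoff takes n = ⌈−ln(1 − rB₀/P)/ln(1+r)⌉ = ⌈8.353⌉ = 9 payments; the last is €38.96.
Total paid = 8·€110.00 + €38.96 = €918.96.
Total interest = total paid − principal = €918.96 − €880.00 = €38.96.

€38.96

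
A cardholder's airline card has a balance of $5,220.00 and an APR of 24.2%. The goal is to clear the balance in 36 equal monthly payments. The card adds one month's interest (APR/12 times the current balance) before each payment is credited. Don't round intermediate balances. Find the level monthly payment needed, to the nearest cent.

Monthly rate r = 24.2%/12 = 2.01667% = 0.0201667.
Level-payment amortization: P = B₀·r / (1 − (1+r)^(−n)) = 5220.00·0.0201667 / (1 − 1.02017^(−36)).
Denominator 1 − (1+r)^(−36) = 0.512651816.
P = 105.27 / 0.512651816 ≈ 205.34.

$205.34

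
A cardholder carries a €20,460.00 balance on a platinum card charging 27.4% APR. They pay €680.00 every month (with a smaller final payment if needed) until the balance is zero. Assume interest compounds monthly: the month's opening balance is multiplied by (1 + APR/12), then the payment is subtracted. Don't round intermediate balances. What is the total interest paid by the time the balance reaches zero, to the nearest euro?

€14,529

Monthly rate r = 27.4%/12 = 2.28333% = 0.0228333.
Payoff takes n = ⌈−ln(1 − rB₀/P)/ln(1+r)⌉ = ⌈51.452⌉ = 52 payments; the last is €308.97.
Total paid = 51·€680.00 + €308.97 = €34,988.97.
Total interest = total paid − principal = €34,988.97 − €20,460.00 = €14,528.97.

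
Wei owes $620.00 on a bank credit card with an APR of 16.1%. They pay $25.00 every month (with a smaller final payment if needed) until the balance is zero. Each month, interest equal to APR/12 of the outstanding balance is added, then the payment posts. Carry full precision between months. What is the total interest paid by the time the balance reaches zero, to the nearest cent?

$138.93

Monthly rate r = 16.1%/12 = 1.34167% = 0.0134167.
Payoff takes n = ⌈−ln(1 − rB₀/P)/ln(1+r)⌉ = ⌈30.356⌉ = 31 payments; the last is $8.93.
Total paid = 30·$25.00 + $8.93 = $758.93.
Total interest = total paid − principal = $758.93 − $620.00 = $138.93.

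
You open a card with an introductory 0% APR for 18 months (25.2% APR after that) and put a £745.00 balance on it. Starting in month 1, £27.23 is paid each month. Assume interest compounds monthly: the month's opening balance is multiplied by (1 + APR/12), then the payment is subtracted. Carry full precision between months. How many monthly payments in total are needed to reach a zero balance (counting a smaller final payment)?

Promo months 1–18 at r₀ = 0%/12 = 0; months 19+ at r₁ = 25.2%/12 = 0.021.
After month 18 (no interest yet): B = £745.00 − 18·£27.23 = £254.86.
Then at r₁ with £27.23/mo: n₂ = −ln(1 − r₁·B/P)/ln(1+r₁) ≈ 10.53 → 11 more payments.

29 months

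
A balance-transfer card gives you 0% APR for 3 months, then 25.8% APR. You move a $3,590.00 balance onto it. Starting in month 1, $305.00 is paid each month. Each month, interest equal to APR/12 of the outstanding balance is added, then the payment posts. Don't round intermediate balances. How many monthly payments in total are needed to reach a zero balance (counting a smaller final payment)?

Promo months 1–3 at r₀ = 0%/12 = 0; months 4+ at r₁ = 25.8%/12 = 0.0215.
After month 3 (no interest yet): B = $3,590.00 − 3·$305.00 = $2,675.00.
Then at r₁ with $305.00/mo: n₂ = −ln(1 − r₁·B/P)/ln(1+r₁) ≈ 9.82 → 10 more payments.

13 months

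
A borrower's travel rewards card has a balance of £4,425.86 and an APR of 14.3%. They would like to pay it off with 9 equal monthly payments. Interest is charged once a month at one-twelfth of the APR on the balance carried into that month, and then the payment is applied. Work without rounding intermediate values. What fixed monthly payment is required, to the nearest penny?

Monthly rate r = 14.3%/12 = 1.19167% = 0.0119167.
Level-payment amortization: P = B₀·r / (1 − (1+r)^(−n)) = 4425.86·0.0119167 / (1 − 1.01192^(−9)).
Denominator 1 − (1+r)^(−9) = 0.101129227.
P = 52.7415 / 0.101129227 ≈ 521.53.

£521.53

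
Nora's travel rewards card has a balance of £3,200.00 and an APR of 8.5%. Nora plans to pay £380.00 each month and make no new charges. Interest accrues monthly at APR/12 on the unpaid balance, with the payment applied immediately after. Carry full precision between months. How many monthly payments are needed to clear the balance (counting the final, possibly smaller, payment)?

Monthly rate r = 8.5%/12 = 0.708333% = 0.00708333.
Recurrence: B ← B·(1+r) − £380.00.
Month 1: interest £22.67; balance after payment £2,842.67.
Month 2: interest £20.14; balance after payment £2,482.80.
Closed form: n = −ln(1 − rB₀/P)/ln(1+r) = −ln(0.94035)/ln(1.00708) ≈ 8.713, so the balance reaches zero during payment 9.

9 payments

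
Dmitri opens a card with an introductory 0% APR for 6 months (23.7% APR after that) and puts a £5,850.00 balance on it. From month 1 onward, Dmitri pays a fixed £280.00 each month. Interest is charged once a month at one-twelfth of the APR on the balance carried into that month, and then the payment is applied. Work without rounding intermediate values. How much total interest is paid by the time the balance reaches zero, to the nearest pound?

£817

Promo months 1–6 at r₀ = 0%/12 = 0; months 7+ at r₁ = 23.7%/12 = 0.01975.
After month 6 (no interest yet): B = £5,850.00 − 6·£280.00 = £4,170.00.
Then at r₁ with £280.00/mo: n₂ = −ln(1 − r₁·B/P)/ln(1+r₁) ≈ 17.81 → 18 more payments.
Total paid = 23·£280.00 + £227.37 = £6,667.37; interest = £6,667.37 − £5,850.00 = £817.37.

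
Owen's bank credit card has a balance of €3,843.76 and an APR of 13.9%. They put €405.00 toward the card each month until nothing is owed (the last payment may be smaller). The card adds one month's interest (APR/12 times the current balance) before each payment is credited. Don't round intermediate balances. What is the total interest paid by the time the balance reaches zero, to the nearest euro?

Monthly rate r = 13.9%/12 = 1.15833% = 0.0115833.
Payoff takes n = ⌈−ln(1 − rB₀/P)/ln(1+r)⌉ = ⌈10.112⌉ = 11 payments; the last is €45.70.
Total paid = 10·€405.00 + €45.70 = €4,095.70.
Total interest = total paid − principal = €4,095.70 − €3,843.76 = €251.94.

€252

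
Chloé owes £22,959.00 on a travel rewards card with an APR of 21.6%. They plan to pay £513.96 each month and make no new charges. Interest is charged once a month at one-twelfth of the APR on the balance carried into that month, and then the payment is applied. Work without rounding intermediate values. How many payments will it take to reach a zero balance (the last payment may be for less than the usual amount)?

Monthly rate r = 21.6%/12 = 1.8% = 0.018.
Recurrence: B ← B·(1+r) − £513.96.
Month 1: interest £413.26; balance after payment £22,858.30.
Month 2: interest £411.45; balance after payment £22,755.79.
Closed form: n = −ln(1 − rB₀/P)/ln(1+r) = −ln(0.19593)/ln(1.018) ≈ 91.369, so the balance reaches zero during payment 92.

92 months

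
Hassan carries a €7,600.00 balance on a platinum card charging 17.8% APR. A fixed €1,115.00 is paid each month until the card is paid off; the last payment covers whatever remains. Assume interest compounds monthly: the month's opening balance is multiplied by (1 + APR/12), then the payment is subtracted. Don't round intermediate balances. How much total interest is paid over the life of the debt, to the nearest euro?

€473

Monthly rate r = 17.8%/12 = 1.48333% = 0.0148333.
Payoff takes n = ⌈−ln(1 − rB₀/P)/ln(1+r)⌉ = ⌈7.239⌉ = 8 payments; the last is €268.01.
Total paid = 7·€1,115.00 + €268.01 = €8,073.01.
Total interest = total paid − principal = €8,073.01 − €7,600.00 = €473.01.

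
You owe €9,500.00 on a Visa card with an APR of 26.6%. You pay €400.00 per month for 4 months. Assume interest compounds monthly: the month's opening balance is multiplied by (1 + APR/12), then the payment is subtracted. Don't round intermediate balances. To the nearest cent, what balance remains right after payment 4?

€8,716.77

Monthly rate r = 26.6%/12 = 2.21667% = 0.0221667.
Each month: B ← B·(1+r) − €400.00.
Month 1: interest €210.58; balance after payment €9,310.58.
Month 2: interest €206.38; balance after payment €9,116.97.
Month 3: interest €202.09; balance after payment €8,919.06.
Month 4: interest €197.71; balance after payment €8,716.77.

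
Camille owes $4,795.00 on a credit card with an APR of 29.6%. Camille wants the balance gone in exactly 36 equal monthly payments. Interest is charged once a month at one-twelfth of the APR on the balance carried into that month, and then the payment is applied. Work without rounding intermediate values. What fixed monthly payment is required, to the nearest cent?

Monthly rate r = 29.6%/12 = 2.46667% = 0.0246667.
Level-payment amortization: P = B₀·r / (1 − (1+r)^(−n)) = 4795.00·0.0246667 / (1 − 1.02467^(−36)).
Denominator 1 − (1+r)^(−36) = 0.584064397.
P = 118.277 / 0.584064397 ≈ 202.51.

$202.51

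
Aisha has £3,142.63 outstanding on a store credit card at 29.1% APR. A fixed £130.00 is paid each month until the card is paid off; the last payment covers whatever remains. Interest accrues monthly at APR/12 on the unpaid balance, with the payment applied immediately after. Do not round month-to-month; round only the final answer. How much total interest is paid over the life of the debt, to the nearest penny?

Monthly rate r = 29.1%/12 = 2.425% = 0.02425.
Payoff takes n = ⌈−ln(1 − rB₀/P)/ln(1+r)⌉ = ⌈36.828⌉ = 37 payments; the last is £107.87.
Total paid = 36·£130.00 + £107.87 = £4,787.87.
Total interest = total paid − principal = £4,787.87 − £3,142.63 = £1,645.24.

£1,645.24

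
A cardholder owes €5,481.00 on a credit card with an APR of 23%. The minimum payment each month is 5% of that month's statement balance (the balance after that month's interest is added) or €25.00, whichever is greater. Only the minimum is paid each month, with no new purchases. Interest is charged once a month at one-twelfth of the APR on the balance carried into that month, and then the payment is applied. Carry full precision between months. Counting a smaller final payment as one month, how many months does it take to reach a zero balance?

100 months

Monthly rate r = 23%/12 = 1.91667% = 0.0191667.
While 5% of the post-interest balance exceeds €25.00, each month B ← (B·(1+r))·(1 − 0.05), i.e. B shrinks by the factor (1+r)·0.95 = 0.96821.
This holds for months 1–75. Entering month 76 the balance is €485.87; 5% of the post-interest balance is now below €25.00, so the flat €25.00 minimum applies from here.
From month 76 a fixed €25.00 at rate r clears €485.87 in 25 more payments. Total: 75 + 25 = 100 months.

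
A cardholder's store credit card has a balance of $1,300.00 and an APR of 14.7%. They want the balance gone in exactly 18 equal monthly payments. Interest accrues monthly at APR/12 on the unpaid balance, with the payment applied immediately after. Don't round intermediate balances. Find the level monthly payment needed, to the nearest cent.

Monthly rate r = 14.7%/12 = 1.225% = 0.01225.
Level-payment amortization: P = B₀·r / (1 − (1+r)^(−n)) = 1300.00·0.01225 / (1 − 1.01225^(−18)).
Denominator 1 − (1+r)^(−18) = 0.196807098.
P = 15.925 / 0.196807098 ≈ 80.92.

$80.92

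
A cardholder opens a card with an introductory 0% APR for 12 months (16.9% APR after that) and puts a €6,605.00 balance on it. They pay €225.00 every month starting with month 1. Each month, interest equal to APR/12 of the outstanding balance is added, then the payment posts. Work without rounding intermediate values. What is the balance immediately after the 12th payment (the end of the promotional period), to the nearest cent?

€3,905.00

Promo months 1–12 at r₀ = 0%/12 = 0; months 13+ at r₁ = 16.9%/12 = 0.0140833.
After month 12 (no interest yet): B = €6,605.00 − 12·€225.00 = €3,905.00.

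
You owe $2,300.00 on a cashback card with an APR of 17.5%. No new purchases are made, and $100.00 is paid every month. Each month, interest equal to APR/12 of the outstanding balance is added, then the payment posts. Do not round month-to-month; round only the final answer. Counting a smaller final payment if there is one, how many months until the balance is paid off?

Monthly rate r = 17.5%/12 = 1.45833% = 0.0145833.
Recurrence: B ← B·(1+r) − $100.00.
Month 1: interest $33.54; balance after payment $2,233.54.
Month 2: interest $32.57; balance after payment $2,166.11.
Closed form: n = −ln(1 − rB₀/P)/ln(1+r) = −ln(0.66458)/ln(1.01458) ≈ 28.222, so the balance reaches zero during payment 29.

29 payments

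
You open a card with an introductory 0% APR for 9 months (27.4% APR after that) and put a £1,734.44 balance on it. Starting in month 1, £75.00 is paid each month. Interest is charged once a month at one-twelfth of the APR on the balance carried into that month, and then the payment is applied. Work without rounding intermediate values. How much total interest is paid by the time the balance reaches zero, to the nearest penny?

£234.34

Promo months 1–9 at r₀ = 0%/12 = 0; months 10+ at r₁ = 27.4%/12 = 0.0228333.
After month 9 (no interest yet): B = £1,734.44 − 9·£75.00 = £1,059.44.
Then at r₁ with £75.00/mo: n₂ = −ln(1 − r₁·B/P)/ln(1+r₁) ≈ 17.25 → 18 more payments.
Total paid = 26·£75.00 + £18.78 = £1,968.78; interest = £1,968.78 − £1,734.44 = £234.34.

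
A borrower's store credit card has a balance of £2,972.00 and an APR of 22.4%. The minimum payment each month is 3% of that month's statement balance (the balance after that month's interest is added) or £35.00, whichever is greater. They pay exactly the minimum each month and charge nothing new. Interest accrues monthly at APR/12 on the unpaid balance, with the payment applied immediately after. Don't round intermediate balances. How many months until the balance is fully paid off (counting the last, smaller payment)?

131 months

Monthly rate r = 22.4%/12 = 1.86667% = 0.0186667.
While 3% of the post-interest balance exceeds £35.00, each month B ← (B·(1+r))·(1 − 0.03), i.e. B shrinks by the factor (1+r)·0.97 = 0.98811.
This holds for months 1–80. Entering month 81 the balance is £1,141.18; 3% of the post-interest balance is now below £35.00, so the flat £35.00 minimum applies from here.
From month 81 a fixed £35.00 at rate r clears £1,141.18 in 51 more payments. Total: 80 + 51 = 131 months.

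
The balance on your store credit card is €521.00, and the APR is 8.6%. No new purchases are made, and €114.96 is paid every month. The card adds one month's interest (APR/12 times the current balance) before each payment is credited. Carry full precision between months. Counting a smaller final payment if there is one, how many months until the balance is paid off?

Monthly rate r = 8.6%/12 = 0.716667% = 0.00716667.
Recurrence: B ← B·(1+r) − €114.96.
Month 1: interest €3.73; balance after payment €409.77.
Month 2: interest €2.94; balance after payment €297.75.
Month 3: interest €2.13; balance after payment €184.92.
Month 4: interest €1.33; balance after payment €71.29.
Month 5: interest €0.51; balance after payment €0.00.

5 months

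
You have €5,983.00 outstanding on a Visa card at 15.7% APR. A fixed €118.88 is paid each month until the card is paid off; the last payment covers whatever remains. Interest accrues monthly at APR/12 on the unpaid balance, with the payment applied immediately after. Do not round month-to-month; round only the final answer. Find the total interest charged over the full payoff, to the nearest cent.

Monthly rate r = 15.7%/12 = 1.30833% = 0.0130833.
Payoff takes n = ⌈−ln(1 − rB₀/P)/ln(1+r)⌉ = ⌈82.647⌉ = 83 payments; the last is €77.10.
Total paid = 82·€118.88 + €77.10 = €9,825.26.
Total interest = total paid − principal = €9,825.26 − €5,983.00 = €3,842.26.

€3,842.26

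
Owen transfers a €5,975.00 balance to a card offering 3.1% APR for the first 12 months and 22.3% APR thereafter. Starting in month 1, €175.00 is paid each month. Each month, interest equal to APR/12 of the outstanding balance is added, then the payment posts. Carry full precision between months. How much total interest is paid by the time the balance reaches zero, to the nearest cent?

€1,438.66

Promo months 1–12 at r₀ = 3.1%/12 = 0.00258333; months 13+ at r₁ = 22.3%/12 = 0.0185833.
After month 12: iterate B ← B·(1+r₀) − €175.00 for 12 months → €4,032.78.
Then at r₁ with €175.00/mo: n₂ = −ln(1 − r₁·B/P)/ln(1+r₁) ≈ 30.36 → 31 more payments.
Total paid = 42·€175.00 + €63.66 = €7,413.66; interest = €7,413.66 − €5,975.00 = €1,438.66.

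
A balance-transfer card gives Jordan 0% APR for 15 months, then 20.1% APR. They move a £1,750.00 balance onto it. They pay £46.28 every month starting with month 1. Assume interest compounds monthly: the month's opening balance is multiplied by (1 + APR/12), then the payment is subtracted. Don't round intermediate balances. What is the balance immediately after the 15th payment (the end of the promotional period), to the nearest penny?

£1,055.80

Promo months 1–15 at r₀ = 0%/12 = 0; months 16+ at r₁ = 20.1%/12 = 0.01675.
After month 15 (no interest yet): B = £1,750.00 − 15·£46.28 = £1,055.80.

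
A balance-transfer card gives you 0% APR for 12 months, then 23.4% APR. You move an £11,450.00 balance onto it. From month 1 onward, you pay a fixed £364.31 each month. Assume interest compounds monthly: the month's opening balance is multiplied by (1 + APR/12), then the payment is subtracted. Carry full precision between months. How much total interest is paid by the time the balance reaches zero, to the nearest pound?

Promo months 1–12 at r₀ = 0%/12 = 0; months 13+ at r₁ = 23.4%/12 = 0.0195.
After month 12 (no interest yet): B = £11,450.00 − 12·£364.31 = £7,078.28.
Then at r₁ with £364.31/mo: n₂ = −ln(1 − r₁·B/P)/ln(1+r₁) ≈ 24.66 → 25 more payments.
Total paid = 36·£364.31 + £240.76 = £13,355.92; interest = £13,355.92 − £11,450.00 = £1,905.92.

£1,906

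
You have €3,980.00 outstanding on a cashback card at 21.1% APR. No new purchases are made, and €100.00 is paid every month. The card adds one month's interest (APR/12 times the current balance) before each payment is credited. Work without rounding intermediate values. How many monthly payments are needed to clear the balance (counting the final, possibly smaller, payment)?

70 payments

Monthly rate r = 21.1%/12 = 1.75833% = 0.0175833.
Recurrence: B ← B·(1+r) − €100.00.
Month 1: interest €69.98; balance after payment €3,949.98.
Month 2: interest €69.45; balance after payment €3,919.44.
Closed form: n = −ln(1 − rB₀/P)/ln(1+r) = −ln(0.30018)/ln(1.01758) ≈ 69.038, so the balance reaches zero during payment 70.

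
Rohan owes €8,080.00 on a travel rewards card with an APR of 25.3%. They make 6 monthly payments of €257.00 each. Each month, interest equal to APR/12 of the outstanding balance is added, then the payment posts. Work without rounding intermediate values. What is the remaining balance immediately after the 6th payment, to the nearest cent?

€7,531.94

Monthly rate r = 25.3%/12 = 2.10833% = 0.0210833.
Each month: B ← B·(1+r) − €257.00.
Month 1: interest €170.35; balance after payment €7,993.35.
Month 2: interest €168.53; balance after payment €7,904.88.
Month 3: interest €166.66; balance after payment €7,814.54.
Month 4: interest €164.76; balance after payment €7,722.30.
Month 5: interest €162.81; balance after payment €7,628.11.
Month 6: interest €160.83; balance after payment €7,531.94.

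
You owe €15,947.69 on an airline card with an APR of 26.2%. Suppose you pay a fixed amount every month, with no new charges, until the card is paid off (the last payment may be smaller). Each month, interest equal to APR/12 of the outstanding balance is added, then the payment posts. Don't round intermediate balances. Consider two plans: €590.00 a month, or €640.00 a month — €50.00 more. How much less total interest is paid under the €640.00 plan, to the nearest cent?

Monthly rate r = 26.2%/12 = 2.18333% = 0.0218333.
At €590.00/mo: n = ⌈−ln(1 − rB₀/P)/ln(1+r)⌉ = 42 payments (last €177.28); total interest = total paid − €15,947.69 = €8,419.59.
At €640.00/mo: 37 payments (last €233.53); total interest €7,325.84.
Interest saved = €8,419.59 − €7,325.84 = €1,093.75.

€1,093.75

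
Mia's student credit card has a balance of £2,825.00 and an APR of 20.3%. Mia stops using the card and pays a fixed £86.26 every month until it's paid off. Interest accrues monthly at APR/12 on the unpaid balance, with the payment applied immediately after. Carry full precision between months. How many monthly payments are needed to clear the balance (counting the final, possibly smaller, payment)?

Monthly rate r = 20.3%/12 = 1.69167% = 0.0169167.
Recurrence: B ← B·(1+r) − £86.26.
Month 1: interest £47.79; balance after payment £2,786.53.
Month 2: interest £47.14; balance after payment £2,747.41.
Closed form: n = −ln(1 − rB₀/P)/ln(1+r) = −ln(0.44598)/ln(1.01692) ≈ 48.135, so the balance reaches zero during payment 49.

49 months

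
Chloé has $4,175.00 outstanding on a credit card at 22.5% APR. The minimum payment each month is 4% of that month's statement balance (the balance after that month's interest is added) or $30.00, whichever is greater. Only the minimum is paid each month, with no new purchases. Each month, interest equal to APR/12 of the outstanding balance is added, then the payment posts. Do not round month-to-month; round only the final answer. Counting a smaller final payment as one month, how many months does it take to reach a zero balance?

112 months

Monthly rate r = 22.5%/12 = 1.875% = 0.01875.
While 4% of the post-interest balance exceeds $30.00, each month B ← (B·(1+r))·(1 − 0.04), i.e. B shrinks by the factor (1+r)·0.96 = 0.978.
This holds for months 1–79. Entering month 80 the balance is $720.16; 4% of the post-interest balance is now below $30.00, so the flat $30.00 minimum applies from here.
From month 80 a fixed $30.00 at rate r clears $720.16 in 33 more payments. Total: 79 + 33 = 112 months.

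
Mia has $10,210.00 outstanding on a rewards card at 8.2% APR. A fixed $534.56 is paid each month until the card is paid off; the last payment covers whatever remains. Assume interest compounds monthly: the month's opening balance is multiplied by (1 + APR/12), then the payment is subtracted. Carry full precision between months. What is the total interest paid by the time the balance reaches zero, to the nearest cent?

Monthly rate r = 8.2%/12 = 0.683333% = 0.00683333.
Payoff takes n = ⌈−ln(1 − rB₀/P)/ln(1+r)⌉ = ⌈20.536⌉ = 21 payments; the last is $287.19.
Total paid = 20·$534.56 + $287.19 = $10,978.39.
Total interest = total paid − principal = $10,978.39 − $10,210.00 = $768.39.

$768.39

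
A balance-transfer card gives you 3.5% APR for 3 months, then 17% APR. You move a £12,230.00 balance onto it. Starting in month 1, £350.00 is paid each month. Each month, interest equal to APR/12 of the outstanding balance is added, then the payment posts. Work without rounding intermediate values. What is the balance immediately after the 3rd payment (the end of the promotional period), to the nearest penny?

£11,284.26

Promo months 1–3 at r₀ = 3.5%/12 = 0.00291667; months 4+ at r₁ = 17%/12 = 0.0141667.
After month 3: iterate B ← B·(1+r₀) − £350.00 for 3 months → £11,284.26.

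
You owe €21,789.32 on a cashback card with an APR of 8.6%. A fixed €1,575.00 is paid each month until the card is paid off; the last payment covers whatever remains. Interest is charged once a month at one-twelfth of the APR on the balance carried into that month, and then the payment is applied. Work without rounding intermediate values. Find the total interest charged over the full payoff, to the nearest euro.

Monthly rate r = 8.6%/12 = 0.716667% = 0.00716667.
Payoff takes n = ⌈−ln(1 − rB₀/P)/ln(1+r)⌉ = ⌈14.621⌉ = 15 payments; the last is €980.11.
Total paid = 14·€1,575.00 + €980.11 = €23,030.11.
Total interest = total paid − principal = €23,030.11 − €21,789.32 = €1,240.79.

€1,241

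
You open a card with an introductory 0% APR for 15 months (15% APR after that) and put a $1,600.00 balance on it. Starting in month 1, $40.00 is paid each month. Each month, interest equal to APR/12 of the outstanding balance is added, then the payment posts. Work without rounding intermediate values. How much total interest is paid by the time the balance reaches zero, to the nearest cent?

$206.53

Promo months 1–15 at r₀ = 0%/12 = 0; months 16+ at r₁ = 15%/12 = 0.0125.
After month 15 (no interest yet): B = $1,600.00 − 15·$40.00 = $1,000.00.
Then at r₁ with $40.00/mo: n₂ = −ln(1 − r₁·B/P)/ln(1+r₁) ≈ 30.16 → 31 more payments.
Total paid = 45·$40.00 + $6.53 = $1,806.53; interest = $1,806.53 − $1,600.00 = $206.53.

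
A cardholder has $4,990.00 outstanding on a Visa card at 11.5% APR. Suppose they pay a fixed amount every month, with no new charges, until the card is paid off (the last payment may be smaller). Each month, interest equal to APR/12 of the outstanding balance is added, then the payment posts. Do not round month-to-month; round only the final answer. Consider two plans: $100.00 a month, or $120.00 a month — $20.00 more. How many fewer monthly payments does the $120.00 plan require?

Monthly rate r = 11.5%/12 = 0.958333% = 0.00958333.
At $100.00/mo: n = ⌈−ln(1 − rB₀/P)/ln(1+r)⌉ = 69 payments (last $20.24); total interest = total paid − $4,990.00 = $1,830.24.
At $120.00/mo: 54 payments (last $35.88); total interest $1,405.88.
Payments saved = 69 − 54 = 15.

15 fewer payments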